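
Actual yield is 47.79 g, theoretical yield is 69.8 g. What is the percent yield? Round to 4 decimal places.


% yield = 100 * actual / theoretical
% yield = 100 * 47.79 / 69.8
% yield = 68.46704871 %, rounded to 4 dp:

68.4670 %


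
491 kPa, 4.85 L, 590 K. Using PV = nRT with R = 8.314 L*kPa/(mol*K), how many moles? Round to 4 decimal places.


PV = nRT, solve for n = PV / (RT).
PV = 491 * 4.85 = 2381.35
RT = 8.314 * 590 = 4905.26
n = 2381.35 / 4905.26
n = 0.48546866 mol, rounded to 4 dp:

0.4855 mol


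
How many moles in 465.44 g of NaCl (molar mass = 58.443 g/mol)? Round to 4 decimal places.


n = mass / M
n = 465.44 / 58.443
n = 7.96399911 mol, rounded to 4 dp:

7.9640 mol


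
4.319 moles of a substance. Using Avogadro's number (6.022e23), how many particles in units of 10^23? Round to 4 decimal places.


N = n * NA, then divide by 1e23 for the requested units.
N / 1e23 = n * 6.022
N / 1e23 = 4.319 * 6.022
N / 1e23 = 26.009018, rounded to 4 dp:

26.0090


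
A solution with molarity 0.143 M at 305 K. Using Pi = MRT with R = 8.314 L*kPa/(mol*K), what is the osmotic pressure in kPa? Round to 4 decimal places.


Osmotic pressure (van't Hoff): Pi = M*R*T.
RT = 8.314 * 305 = 2535.77
Pi = 0.143 * 2535.77
Pi = 362.61511 kPa, rounded to 4 dp:

362.6151 kPa


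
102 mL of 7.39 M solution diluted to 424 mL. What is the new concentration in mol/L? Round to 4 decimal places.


Dilution: M1*V1 = M2*V2, solve for M2.
M2 = M1*V1 / V2
M2 = 7.39 * 102 / 424
M2 = 753.78 / 424
M2 = 1.77778302 mol/L, rounded to 4 dp:

1.7778 mol/L


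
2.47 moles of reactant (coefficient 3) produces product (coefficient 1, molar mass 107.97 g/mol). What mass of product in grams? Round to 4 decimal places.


Use the coefficient ratio to convert reactant moles to product moles, then multiply by the product's molar mass.
moles_P = moles_R * (coeff_P / coeff_R) = 2.47 * (1/3) = 0.823333
mass_P = moles_P * M_P = 0.823333 * 107.97
mass_P = 88.89526401 g, rounded to 4 dp:

88.8953 g


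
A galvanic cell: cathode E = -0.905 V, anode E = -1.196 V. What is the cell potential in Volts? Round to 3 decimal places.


Standard cell potential: E_cell = E_cathode - E_anode.
E_cell = -0.905 - (-1.196)
E_cell = 0.291 V, rounded to 3 dp:

0.291 V


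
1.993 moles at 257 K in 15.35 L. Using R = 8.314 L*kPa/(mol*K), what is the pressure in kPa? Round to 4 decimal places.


PV = nRT, solve for P = nRT / V.
nRT = 1.993 * 8.314 * 257 = 4258.4391
P = 4258.4391 / 15.35
P = 277.42274267 kPa, rounded to 4 dp:

277.4227 kPa


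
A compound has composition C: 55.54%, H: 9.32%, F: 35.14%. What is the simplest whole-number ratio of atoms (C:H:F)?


Assume 100 g of compound, divide each mass% by atomic mass to get moles, then normalize by the smallest to get a raw atom ratio.
Moles per 100 g: C: 55.54/12.011 = 4.6241, H: 9.32/1.008 = 9.246, F: 35.14/18.998 = 1.8497
Raw ratio (divide by min = 1.8497): C: 2.5, H: 4.999, F: 1.0
Multiply by 2 to clear fractions: C: 5.0 ~= 5, H: 9.998 ~= 10, F: 2.0 ~= 2
Reduce by GCD to get the simplest whole-number ratio:

5:10:2


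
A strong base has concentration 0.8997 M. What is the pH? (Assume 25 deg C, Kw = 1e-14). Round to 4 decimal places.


A strong base dissociates completely, so [OH-] equals the given concentration.
pOH = -log10([OH-]) = -log10(0.8997) = 0.045902
pH = 14 - pOH = 14 - 0.045902
pH = 13.954098, rounded to 4 dp:

13.9541


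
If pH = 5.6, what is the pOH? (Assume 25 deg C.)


At 25 deg C, pH + pOH = 14.
pOH = 14 - pH = 14 - 5.6
pOH = 8.4:

8.40


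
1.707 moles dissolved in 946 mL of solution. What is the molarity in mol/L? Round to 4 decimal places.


Convert volume to liters: V_L = V_mL / 1000.
V_L = 946 / 1000 = 0.946 L
M = n / V_L = 1.707 / 0.946
M = 1.80443975 mol/L, rounded to 4 dp:

1.8044 mol/L


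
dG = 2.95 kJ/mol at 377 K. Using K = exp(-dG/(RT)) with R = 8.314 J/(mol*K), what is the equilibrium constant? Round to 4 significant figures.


dG is in kJ/mol; multiply by 1000 to match R in J/(mol*K).
RT = 8.314 * 377 = 3134.378 J/mol
exponent = -dG*1000 / (RT) = -(2.95*1000) / 3134.378 = -0.94117557
K = exp(-0.94117557)
K = 0.39016889, rounded to 4 significant figures:

0.3902


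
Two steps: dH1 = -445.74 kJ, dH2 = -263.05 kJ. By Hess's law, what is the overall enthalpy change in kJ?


Hess's law: enthalpy is a state function, so add the step enthalpies.
dH_total = dH1 + dH2 = -445.74 + (-263.05)
dH_total = -708.79 kJ:

-708.79 kJ


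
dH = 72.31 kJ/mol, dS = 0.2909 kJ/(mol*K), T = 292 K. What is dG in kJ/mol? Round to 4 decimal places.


Gibbs: dG = dH - T*dS (consistent units, dS already in kJ/(mol*K)).
T*dS = 292 * 0.2909 = 84.9428
dG = 72.31 - (84.9428)
dG = -12.6328 kJ/mol, rounded to 4 dp:

-12.6328 kJ/mol


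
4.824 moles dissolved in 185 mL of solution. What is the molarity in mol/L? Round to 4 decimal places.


Convert volume to liters: V_L = V_mL / 1000.
V_L = 185 / 1000 = 0.185 L
M = n / V_L = 4.824 / 0.185
M = 26.07567568 mol/L, rounded to 4 dp:

26.0757 mol/L


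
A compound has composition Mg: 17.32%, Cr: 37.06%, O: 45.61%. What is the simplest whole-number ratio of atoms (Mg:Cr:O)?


Assume 100 g of compound, divide each mass% by atomic mass to get moles, then normalize by the smallest to get a raw atom ratio.
Moles per 100 g: Mg: 17.32/24.305 = 0.7126, Cr: 37.06/51.996 = 0.7127, O: 45.61/15.999 = 2.8508
Raw ratio (divide by min = 0.7126): Mg: 1.0, Cr: 1.0, O: 4.001
Multiply by 1 to clear fractions: Mg: 1.0 ~= 1, Cr: 1.0 ~= 1, O: 4.001 ~= 4
Reduce by GCD to get the simplest whole-number ratio:

1:1:4


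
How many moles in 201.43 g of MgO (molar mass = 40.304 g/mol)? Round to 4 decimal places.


n = mass / M
n = 201.43 / 40.304
n = 4.99776697 mol, rounded to 4 dp:

4.9978 mol


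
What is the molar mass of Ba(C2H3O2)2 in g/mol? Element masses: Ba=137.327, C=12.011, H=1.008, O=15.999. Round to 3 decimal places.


M = sum(count * atomic_mass) over atoms.
M = 1*137.327 + 4*12.011 + 6*1.008 + 4*15.999
M = 137.327 + 48.044 + 6.048 + 63.996
M = 255.415 g/mol, rounded to 3 dp:

255.415 g/mol


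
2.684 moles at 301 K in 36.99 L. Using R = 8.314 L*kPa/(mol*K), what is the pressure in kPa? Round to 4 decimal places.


PV = nRT, solve for P = nRT / V.
nRT = 2.684 * 8.314 * 301 = 6716.7476
P = 6716.7476 / 36.99
P = 181.58279535 kPa, rounded to 4 dp:

181.5828 kPa


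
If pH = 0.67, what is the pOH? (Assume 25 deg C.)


At 25 deg C, pH + pOH = 14.
pOH = 14 - pH = 14 - 0.67
pOH = 13.33:

13.33


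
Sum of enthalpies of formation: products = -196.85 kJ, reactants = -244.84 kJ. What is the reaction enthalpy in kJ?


dH_rxn = sum(dH_f products) - sum(dH_f reactants)
dH_rxn = -196.85 - (-244.84)
dH_rxn = 47.99 kJ:

47.99 kJ


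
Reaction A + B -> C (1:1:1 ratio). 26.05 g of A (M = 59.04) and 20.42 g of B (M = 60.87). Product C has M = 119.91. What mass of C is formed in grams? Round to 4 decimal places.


Find moles of each reactant; the smaller value is the limiting reagent in a 1:1:1 reaction, so moles_C equals moles of the limiter.
n_A = mass_A / M_A = 26.05 / 59.04 = 0.441226 mol
n_B = mass_B / M_B = 20.42 / 60.87 = 0.335469 mol
Limiting reagent: B (smaller), n_limiting = 0.335469 mol
mass_C = n_limiting * M_C = 0.335469 * 119.91
mass_C = 40.22608779 g, rounded to 4 dp:

40.2261 g


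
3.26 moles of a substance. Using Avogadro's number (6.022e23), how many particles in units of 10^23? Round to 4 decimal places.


N = n * NA, then divide by 1e23 for the requested units.
N / 1e23 = n * 6.022
N / 1e23 = 3.26 * 6.022
N / 1e23 = 19.63172, rounded to 4 dp:

19.6317


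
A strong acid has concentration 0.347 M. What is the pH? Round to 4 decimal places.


A strong acid dissociates completely, so [H+] equals the given concentration.
pH = -log10([H+]) = -log10(0.347)
pH = 0.45967053, rounded to 4 dp:

0.4597


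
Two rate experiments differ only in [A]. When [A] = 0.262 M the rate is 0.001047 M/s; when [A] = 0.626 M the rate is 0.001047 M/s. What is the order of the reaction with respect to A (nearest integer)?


Rate is proportional to [A]^n, so rate2/rate1 = ([A]2/[A]1)^n. Take logs to solve for n.
rate2/rate1 = 0.001047 / 0.001047 = 1.0
[A]2/[A]1 = 0.626 / 0.262 = 2.3893
n = ln(1.0) / ln(2.3893) = 0.0
Nearest integer order:

0


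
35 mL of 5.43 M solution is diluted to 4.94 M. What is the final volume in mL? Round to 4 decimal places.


Dilution: M1*V1 = M2*V2, solve for V2.
V2 = M1*V1 / M2
V2 = 5.43 * 35 / 4.94
V2 = 190.05 / 4.94
V2 = 38.47165992 mL, rounded to 4 dp:

38.4717 mL


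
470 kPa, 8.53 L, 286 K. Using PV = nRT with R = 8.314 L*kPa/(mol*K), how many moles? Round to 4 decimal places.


PV = nRT, solve for n = PV / (RT).
PV = 470 * 8.53 = 4009.1
RT = 8.314 * 286 = 2377.804
n = 4009.1 / 2377.804
n = 1.6860515 mol, rounded to 4 dp:

1.6861 mol


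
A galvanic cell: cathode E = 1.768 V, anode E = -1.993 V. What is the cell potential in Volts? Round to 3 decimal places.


Standard cell potential: E_cell = E_cathode - E_anode.
E_cell = 1.768 - (-1.993)
E_cell = 3.761 V, rounded to 3 dp:

3.761 V


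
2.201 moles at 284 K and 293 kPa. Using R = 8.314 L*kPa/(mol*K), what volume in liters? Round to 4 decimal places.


PV = nRT, solve for V = nRT / P.
nRT = 2.201 * 8.314 * 284 = 5196.9484
V = 5196.9484 / 293
V = 17.73702526 L, rounded to 4 dp:

17.7370 L


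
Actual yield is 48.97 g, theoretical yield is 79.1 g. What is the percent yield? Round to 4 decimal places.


% yield = 100 * actual / theoretical
% yield = 100 * 48.97 / 79.1
% yield = 61.90897598 %, rounded to 4 dp:

61.9090 %


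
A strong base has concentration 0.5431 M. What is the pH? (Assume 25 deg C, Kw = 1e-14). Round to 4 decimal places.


A strong base dissociates completely, so [OH-] equals the given concentration.
pOH = -log10([OH-]) = -log10(0.5431) = 0.26512
pH = 14 - pOH = 14 - 0.26512
pH = 13.73488, rounded to 4 dp:

13.7349


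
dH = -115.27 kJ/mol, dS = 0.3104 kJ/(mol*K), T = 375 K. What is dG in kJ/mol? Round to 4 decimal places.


Gibbs: dG = dH - T*dS (consistent units, dS already in kJ/(mol*K)).
T*dS = 375 * 0.3104 = 116.4
dG = -115.27 - (116.4)
dG = -231.67 kJ/mol, rounded to 4 dp:

-231.6700 kJ/mol


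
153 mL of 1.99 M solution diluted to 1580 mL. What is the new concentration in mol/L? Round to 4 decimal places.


Dilution: M1*V1 = M2*V2, solve for M2.
M2 = M1*V1 / V2
M2 = 1.99 * 153 / 1580
M2 = 304.47 / 1580
M2 = 0.19270253 mol/L, rounded to 4 dp:

0.1927 mol/L


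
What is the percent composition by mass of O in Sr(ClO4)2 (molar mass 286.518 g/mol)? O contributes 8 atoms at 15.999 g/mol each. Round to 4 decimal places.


pct = 100 * (n_elem * M_elem) / M_total
mass_contribution = 8 * 15.999 = 127.992 g/mol
pct = 100 * 127.992 / 286.518
pct = 44.67153896 %, rounded to 4 dp:

44.6715 %


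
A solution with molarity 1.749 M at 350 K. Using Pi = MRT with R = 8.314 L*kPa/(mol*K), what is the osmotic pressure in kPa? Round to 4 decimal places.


Osmotic pressure (van't Hoff): Pi = M*R*T.
RT = 8.314 * 350 = 2909.9
Pi = 1.749 * 2909.9
Pi = 5089.4151 kPa, rounded to 4 dp:

5089.4151 kPa


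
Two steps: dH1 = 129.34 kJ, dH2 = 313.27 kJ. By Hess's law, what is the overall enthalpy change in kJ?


Hess's law: enthalpy is a state function, so add the step enthalpies.
dH_total = dH1 + dH2 = 129.34 + (313.27)
dH_total = 442.61 kJ:

442.61 kJ


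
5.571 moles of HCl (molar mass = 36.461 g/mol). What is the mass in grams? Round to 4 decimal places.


mass = n * M
mass = 5.571 * 36.461
mass = 203.124231 g, rounded to 4 dp:

203.1242 g


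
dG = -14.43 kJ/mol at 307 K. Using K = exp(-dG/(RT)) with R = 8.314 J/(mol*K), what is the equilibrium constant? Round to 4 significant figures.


dG is in kJ/mol; multiply by 1000 to match R in J/(mol*K).
RT = 8.314 * 307 = 2552.398 J/mol
exponent = -dG*1000 / (RT) = -(-14.43*1000) / 2552.398 = 5.65350702
K = exp(5.65350702)
K = 285.29023, rounded to 4 significant figures:

285.3


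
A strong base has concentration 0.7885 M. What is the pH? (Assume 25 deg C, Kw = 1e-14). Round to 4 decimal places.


A strong base dissociates completely, so [OH-] equals the given concentration.
pOH = -log10([OH-]) = -log10(0.7885) = 0.103198
pH = 14 - pOH = 14 - 0.103198
pH = 13.896802, rounded to 4 dp:

13.8968


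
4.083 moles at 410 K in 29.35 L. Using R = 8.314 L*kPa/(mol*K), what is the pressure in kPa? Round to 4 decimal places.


PV = nRT, solve for P = nRT / V.
nRT = 4.083 * 8.314 * 410 = 13917.8854
P = 13917.8854 / 29.35
P = 474.20393186 kPa, rounded to 4 dp:

474.2039 kPa


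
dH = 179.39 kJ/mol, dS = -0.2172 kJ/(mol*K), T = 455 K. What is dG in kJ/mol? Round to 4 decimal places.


Gibbs: dG = dH - T*dS (consistent units, dS already in kJ/(mol*K)).
T*dS = 455 * -0.2172 = -98.826
dG = 179.39 - (-98.826)
dG = 278.216 kJ/mol, rounded to 4 dp:

278.2160 kJ/mol


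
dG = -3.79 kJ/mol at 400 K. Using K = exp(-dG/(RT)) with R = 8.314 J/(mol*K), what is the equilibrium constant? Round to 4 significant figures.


dG is in kJ/mol; multiply by 1000 to match R in J/(mol*K).
RT = 8.314 * 400 = 3325.6 J/mol
exponent = -dG*1000 / (RT) = -(-3.79*1000) / 3325.6 = 1.13964397
K = exp(1.13964397)
K = 3.1256553, rounded to 4 significant figures:

3.126


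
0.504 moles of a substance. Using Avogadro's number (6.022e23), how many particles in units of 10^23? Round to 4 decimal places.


N = n * NA, then divide by 1e23 for the requested units.
N / 1e23 = n * 6.022
N / 1e23 = 0.504 * 6.022
N / 1e23 = 3.035088, rounded to 4 dp:

3.0351


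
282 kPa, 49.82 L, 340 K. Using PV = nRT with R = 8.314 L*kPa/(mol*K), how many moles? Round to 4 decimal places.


PV = nRT, solve for n = PV / (RT).
PV = 282 * 49.82 = 14049.24
RT = 8.314 * 340 = 2826.76
n = 14049.24 / 2826.76
n = 4.97008589 mol, rounded to 4 dp:

4.9701 mol


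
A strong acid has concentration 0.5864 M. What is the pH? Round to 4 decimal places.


A strong acid dissociates completely, so [H+] equals the given concentration.
pH = -log10([H+]) = -log10(0.5864)
pH = 0.23180604, rounded to 4 dp:

0.2318


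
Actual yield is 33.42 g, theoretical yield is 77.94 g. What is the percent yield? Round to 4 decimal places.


% yield = 100 * actual / theoretical
% yield = 100 * 33.42 / 77.94
% yield = 42.8791378 %, rounded to 4 dp:

42.8791 %


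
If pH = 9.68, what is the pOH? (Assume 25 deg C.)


At 25 deg C, pH + pOH = 14.
pOH = 14 - pH = 14 - 9.68
pOH = 4.32:

4.32


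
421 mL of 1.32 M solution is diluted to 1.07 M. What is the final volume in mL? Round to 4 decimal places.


Dilution: M1*V1 = M2*V2, solve for V2.
V2 = M1*V1 / M2
V2 = 1.32 * 421 / 1.07
V2 = 555.72 / 1.07
V2 = 519.36448598 mL, rounded to 4 dp:

519.3645 mL


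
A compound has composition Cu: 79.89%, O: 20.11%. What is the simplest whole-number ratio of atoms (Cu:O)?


Assume 100 g of compound, divide each mass% by atomic mass to get moles, then normalize by the smallest to get a raw atom ratio.
Moles per 100 g: Cu: 79.89/63.546 = 1.2572, O: 20.11/15.999 = 1.257
Raw ratio (divide by min = 1.257): Cu: 1.0, O: 1.0
Multiply by 1 to clear fractions: Cu: 1.0 ~= 1, O: 1.0 ~= 1
Reduce by GCD to get the simplest whole-number ratio:

1:1


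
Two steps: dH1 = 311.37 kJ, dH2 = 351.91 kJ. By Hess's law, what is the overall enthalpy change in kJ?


Hess's law: enthalpy is a state function, so add the step enthalpies.
dH_total = dH1 + dH2 = 311.37 + (351.91)
dH_total = 663.28 kJ:

663.28 kJ


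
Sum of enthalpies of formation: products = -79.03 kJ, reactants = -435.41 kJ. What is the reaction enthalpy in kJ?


dH_rxn = sum(dH_f products) - sum(dH_f reactants)
dH_rxn = -79.03 - (-435.41)
dH_rxn = 356.38 kJ:

356.38 kJ


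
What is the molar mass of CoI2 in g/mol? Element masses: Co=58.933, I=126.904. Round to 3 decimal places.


M = sum(count * atomic_mass) over atoms.
M = 1*58.933 + 2*126.904
M = 58.933 + 253.808
M = 312.741 g/mol, rounded to 3 dp:

312.741 g/mol


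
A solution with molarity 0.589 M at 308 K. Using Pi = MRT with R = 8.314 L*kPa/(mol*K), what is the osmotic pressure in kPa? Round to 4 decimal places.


Osmotic pressure (van't Hoff): Pi = M*R*T.
RT = 8.314 * 308 = 2560.712
Pi = 0.589 * 2560.712
Pi = 1508.259368 kPa, rounded to 4 dp:

1508.2594 kPa


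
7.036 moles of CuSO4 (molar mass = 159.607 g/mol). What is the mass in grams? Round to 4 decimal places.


mass = n * M
mass = 7.036 * 159.607
mass = 1122.994852 g, rounded to 4 dp:

1122.9949 g


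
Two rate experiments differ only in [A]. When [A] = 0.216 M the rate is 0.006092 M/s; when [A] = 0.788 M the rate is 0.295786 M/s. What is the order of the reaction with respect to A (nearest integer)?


Rate is proportional to [A]^n, so rate2/rate1 = ([A]2/[A]1)^n. Take logs to solve for n.
rate2/rate1 = 0.295786 / 0.006092 = 48.5532
[A]2/[A]1 = 0.788 / 0.216 = 3.6481
n = ln(48.5532) / ln(3.6481) = 3.0
Nearest integer order:

3


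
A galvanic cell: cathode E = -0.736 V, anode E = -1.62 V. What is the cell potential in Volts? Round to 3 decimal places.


Standard cell potential: E_cell = E_cathode - E_anode.
E_cell = -0.736 - (-1.62)
E_cell = 0.884 V, rounded to 3 dp:

0.884 V


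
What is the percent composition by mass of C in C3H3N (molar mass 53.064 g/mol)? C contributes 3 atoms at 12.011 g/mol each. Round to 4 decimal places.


pct = 100 * (n_elem * M_elem) / M_total
mass_contribution = 3 * 12.011 = 36.033 g/mol
pct = 100 * 36.033 / 53.064
pct = 67.90479421 %, rounded to 4 dp:

67.9048 %


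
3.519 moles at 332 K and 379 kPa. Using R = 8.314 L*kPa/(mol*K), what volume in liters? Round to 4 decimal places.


PV = nRT, solve for V = nRT / P.
nRT = 3.519 * 8.314 * 332 = 9713.3127
V = 9713.3127 / 379
V = 25.6287934 L, rounded to 4 dp:

25.6288 L


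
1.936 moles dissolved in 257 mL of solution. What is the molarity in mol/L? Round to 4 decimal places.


Convert volume to liters: V_L = V_mL / 1000.
V_L = 257 / 1000 = 0.257 L
M = n / V_L = 1.936 / 0.257
M = 7.53307393 mol/L, rounded to 4 dp:

7.5331 mol/L


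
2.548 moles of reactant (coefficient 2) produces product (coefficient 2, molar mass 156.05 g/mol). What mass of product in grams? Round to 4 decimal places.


Use the coefficient ratio to convert reactant moles to product moles, then multiply by the product's molar mass.
moles_P = moles_R * (coeff_P / coeff_R) = 2.548 * (2/2) = 2.548
mass_P = moles_P * M_P = 2.548 * 156.05
mass_P = 397.6154 g, rounded to 4 dp:

397.6154 g


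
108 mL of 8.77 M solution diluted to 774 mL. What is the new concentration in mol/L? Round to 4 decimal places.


Dilution: M1*V1 = M2*V2, solve for M2.
M2 = M1*V1 / V2
M2 = 8.77 * 108 / 774
M2 = 947.16 / 774
M2 = 1.22372093 mol/L, rounded to 4 dp:

1.2237 mol/L


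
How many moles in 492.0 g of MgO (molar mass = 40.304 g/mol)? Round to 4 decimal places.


n = mass / M
n = 492.0 / 40.304
n = 12.20722509 mol, rounded to 4 dp:

12.2072 mol


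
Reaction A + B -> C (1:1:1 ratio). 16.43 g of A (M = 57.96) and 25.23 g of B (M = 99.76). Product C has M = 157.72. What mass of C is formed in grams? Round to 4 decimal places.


Find moles of each reactant; the smaller value is the limiting reagent in a 1:1:1 reaction, so moles_C equals moles of the limiter.
n_A = mass_A / M_A = 16.43 / 57.96 = 0.283471 mol
n_B = mass_B / M_B = 25.23 / 99.76 = 0.252907 mol
Limiting reagent: B (smaller), n_limiting = 0.252907 mol
mass_C = n_limiting * M_C = 0.252907 * 157.72
mass_C = 39.88849204 g, rounded to 4 dp:

39.8885 g


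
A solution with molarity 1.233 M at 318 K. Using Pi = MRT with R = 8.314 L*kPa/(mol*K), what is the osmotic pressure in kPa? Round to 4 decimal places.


Osmotic pressure (van't Hoff): Pi = M*R*T.
RT = 8.314 * 318 = 2643.852
Pi = 1.233 * 2643.852
Pi = 3259.869516 kPa, rounded to 4 dp:

3259.8695 kPa


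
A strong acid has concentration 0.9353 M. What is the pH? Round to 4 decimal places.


A strong acid dissociates completely, so [H+] equals the given concentration.
pH = -log10([H+]) = -log10(0.9353)
pH = 0.02904907, rounded to 4 dp:

0.0290


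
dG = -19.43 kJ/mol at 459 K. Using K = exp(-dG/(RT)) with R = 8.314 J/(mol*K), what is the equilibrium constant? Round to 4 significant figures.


dG is in kJ/mol; multiply by 1000 to match R in J/(mol*K).
RT = 8.314 * 459 = 3816.126 J/mol
exponent = -dG*1000 / (RT) = -(-19.43*1000) / 3816.126 = 5.09155096
K = exp(5.09155096)
K = 162.64192, rounded to 4 significant figures:

162.6


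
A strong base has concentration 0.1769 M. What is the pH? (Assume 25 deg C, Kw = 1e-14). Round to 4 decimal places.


A strong base dissociates completely, so [OH-] equals the given concentration.
pOH = -log10([OH-]) = -log10(0.1769) = 0.752272
pH = 14 - pOH = 14 - 0.752272
pH = 13.247728, rounded to 4 dp:

13.2477


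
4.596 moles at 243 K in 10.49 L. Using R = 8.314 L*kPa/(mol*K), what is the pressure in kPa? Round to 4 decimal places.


PV = nRT, solve for P = nRT / V.
nRT = 4.596 * 8.314 * 243 = 9285.308
P = 9285.308 / 10.49
P = 885.15805529 kPa, rounded to 4 dp:

885.1581 kPa


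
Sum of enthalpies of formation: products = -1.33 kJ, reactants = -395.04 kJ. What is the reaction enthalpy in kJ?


dH_rxn = sum(dH_f products) - sum(dH_f reactants)
dH_rxn = -1.33 - (-395.04)
dH_rxn = 393.71 kJ:

393.71 kJ


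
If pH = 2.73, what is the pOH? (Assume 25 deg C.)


At 25 deg C, pH + pOH = 14.
pOH = 14 - pH = 14 - 2.73
pOH = 11.27:

11.27


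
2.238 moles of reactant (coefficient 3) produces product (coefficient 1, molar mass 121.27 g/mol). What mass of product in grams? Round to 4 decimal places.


Use the coefficient ratio to convert reactant moles to product moles, then multiply by the product's molar mass.
moles_P = moles_R * (coeff_P / coeff_R) = 2.238 * (1/3) = 0.746
mass_P = moles_P * M_P = 0.746 * 121.27
mass_P = 90.46742 g, rounded to 4 dp:

90.4674 g


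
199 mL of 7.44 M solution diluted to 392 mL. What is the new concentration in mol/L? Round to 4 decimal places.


Dilution: M1*V1 = M2*V2, solve for M2.
M2 = M1*V1 / V2
M2 = 7.44 * 199 / 392
M2 = 1480.56 / 392
M2 = 3.77693878 mol/L, rounded to 4 dp:

3.7769 mol/L


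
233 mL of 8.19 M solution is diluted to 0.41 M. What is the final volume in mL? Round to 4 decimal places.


Dilution: M1*V1 = M2*V2, solve for V2.
V2 = M1*V1 / M2
V2 = 8.19 * 233 / 0.41
V2 = 1908.27 / 0.41
V2 = 4654.31707317 mL, rounded to 4 dp:

4654.3171 mL


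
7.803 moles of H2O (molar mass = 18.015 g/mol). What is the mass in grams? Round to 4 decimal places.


mass = n * M
mass = 7.803 * 18.015
mass = 140.571045 g, rounded to 4 dp:

140.5710 g


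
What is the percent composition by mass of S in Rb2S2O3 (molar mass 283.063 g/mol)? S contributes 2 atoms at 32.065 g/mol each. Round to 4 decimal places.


pct = 100 * (n_elem * M_elem) / M_total
mass_contribution = 2 * 32.065 = 64.13 g/mol
pct = 100 * 64.13 / 283.063
pct = 22.65573388 %, rounded to 4 dp:

22.6557 %


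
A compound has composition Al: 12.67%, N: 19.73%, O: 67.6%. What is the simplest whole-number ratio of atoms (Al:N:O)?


Assume 100 g of compound, divide each mass% by atomic mass to get moles, then normalize by the smallest to get a raw atom ratio.
Moles per 100 g: Al: 12.67/26.982 = 0.4696, N: 19.73/14.007 = 1.4086, O: 67.6/15.999 = 4.2253
Raw ratio (divide by min = 0.4696): Al: 1.0, N: 3.0, O: 8.998
Multiply by 1 to clear fractions: Al: 1.0 ~= 1, N: 3.0 ~= 3, O: 8.998 ~= 9
Reduce by GCD to get the simplest whole-number ratio:

1:3:9


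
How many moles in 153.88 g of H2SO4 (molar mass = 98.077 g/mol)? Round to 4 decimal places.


n = mass / M
n = 153.88 / 98.077
n = 1.56897132 mol, rounded to 4 dp:

1.5690 mol


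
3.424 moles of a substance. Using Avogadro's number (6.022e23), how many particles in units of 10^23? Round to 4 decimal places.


N = n * NA, then divide by 1e23 for the requested units.
N / 1e23 = n * 6.022
N / 1e23 = 3.424 * 6.022
N / 1e23 = 20.619328, rounded to 4 dp:

20.6193


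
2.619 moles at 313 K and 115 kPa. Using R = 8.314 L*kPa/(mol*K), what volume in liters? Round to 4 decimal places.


PV = nRT, solve for V = nRT / P.
nRT = 2.619 * 8.314 * 313 = 6815.3766
V = 6815.3766 / 115
V = 59.26414435 L, rounded to 4 dp:

59.2641 L


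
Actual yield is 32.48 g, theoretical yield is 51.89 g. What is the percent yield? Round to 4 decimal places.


% yield = 100 * actual / theoretical
% yield = 100 * 32.48 / 51.89
% yield = 62.59394874 %, rounded to 4 dp:

62.5939 %


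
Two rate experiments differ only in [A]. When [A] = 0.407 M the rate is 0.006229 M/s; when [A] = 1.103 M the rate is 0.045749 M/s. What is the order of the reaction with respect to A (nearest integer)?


Rate is proportional to [A]^n, so rate2/rate1 = ([A]2/[A]1)^n. Take logs to solve for n.
rate2/rate1 = 0.045749 / 0.006229 = 7.3445
[A]2/[A]1 = 1.103 / 0.407 = 2.7101
n = ln(7.3445) / ln(2.7101) = 2.0
Nearest integer order:

2


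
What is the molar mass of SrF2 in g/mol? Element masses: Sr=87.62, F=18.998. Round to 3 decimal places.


M = sum(count * atomic_mass) over atoms.
M = 1*87.62 + 2*18.998
M = 87.62 + 37.996
M = 125.616 g/mol, rounded to 3 dp:

125.616 g/mol


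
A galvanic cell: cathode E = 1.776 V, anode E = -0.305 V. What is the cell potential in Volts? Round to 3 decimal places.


Standard cell potential: E_cell = E_cathode - E_anode.
E_cell = 1.776 - (-0.305)
E_cell = 2.081 V, rounded to 3 dp:

2.081 V


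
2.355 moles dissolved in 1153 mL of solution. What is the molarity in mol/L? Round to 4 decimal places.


Convert volume to liters: V_L = V_mL / 1000.
V_L = 1153 / 1000 = 1.153 L
M = n / V_L = 2.355 / 1.153
M = 2.04249783 mol/L, rounded to 4 dp:

2.0425 mol/L


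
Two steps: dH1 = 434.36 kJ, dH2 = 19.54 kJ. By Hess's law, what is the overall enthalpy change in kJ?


Hess's law: enthalpy is a state function, so add the step enthalpies.
dH_total = dH1 + dH2 = 434.36 + (19.54)
dH_total = 453.9 kJ:

453.90 kJ


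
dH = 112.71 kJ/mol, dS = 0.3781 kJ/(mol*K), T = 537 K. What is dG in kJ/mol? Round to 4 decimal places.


Gibbs: dG = dH - T*dS (consistent units, dS already in kJ/(mol*K)).
T*dS = 537 * 0.3781 = 203.0397
dG = 112.71 - (203.0397)
dG = -90.3297 kJ/mol, rounded to 4 dp:

-90.3297 kJ/mol


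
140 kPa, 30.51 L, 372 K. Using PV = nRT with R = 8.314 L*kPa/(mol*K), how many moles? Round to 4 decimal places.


PV = nRT, solve for n = PV / (RT).
PV = 140 * 30.51 = 4271.4
RT = 8.314 * 372 = 3092.808
n = 4271.4 / 3092.808
n = 1.38107506 mol, rounded to 4 dp:

1.3811 mol


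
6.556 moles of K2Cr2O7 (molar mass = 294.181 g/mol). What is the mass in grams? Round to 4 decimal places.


mass = n * M
mass = 6.556 * 294.181
mass = 1928.650636 g, rounded to 4 dp:

1928.6506 g


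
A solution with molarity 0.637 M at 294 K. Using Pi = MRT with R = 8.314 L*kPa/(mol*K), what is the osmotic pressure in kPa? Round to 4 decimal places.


Osmotic pressure (van't Hoff): Pi = M*R*T.
RT = 8.314 * 294 = 2444.316
Pi = 0.637 * 2444.316
Pi = 1557.029292 kPa, rounded to 4 dp:

1557.0293 kPa


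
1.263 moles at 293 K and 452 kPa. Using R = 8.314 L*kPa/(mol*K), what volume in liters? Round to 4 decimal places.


PV = nRT, solve for V = nRT / P.
nRT = 1.263 * 8.314 * 293 = 3076.6705
V = 3076.6705 / 452
V = 6.80679314 L, rounded to 4 dp:

6.8068 L


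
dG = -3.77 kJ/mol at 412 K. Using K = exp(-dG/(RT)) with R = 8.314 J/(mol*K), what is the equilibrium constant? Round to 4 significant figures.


dG is in kJ/mol; multiply by 1000 to match R in J/(mol*K).
RT = 8.314 * 412 = 3425.368 J/mol
exponent = -dG*1000 / (RT) = -(-3.77*1000) / 3425.368 = 1.10061167
K = exp(1.10061167)
K = 3.0060041, rounded to 4 significant figures:

3.006


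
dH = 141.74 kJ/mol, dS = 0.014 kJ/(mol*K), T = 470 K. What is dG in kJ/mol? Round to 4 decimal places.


Gibbs: dG = dH - T*dS (consistent units, dS already in kJ/(mol*K)).
T*dS = 470 * 0.014 = 6.58
dG = 141.74 - (6.58)
dG = 135.16 kJ/mol, rounded to 4 dp:

135.1600 kJ/mol


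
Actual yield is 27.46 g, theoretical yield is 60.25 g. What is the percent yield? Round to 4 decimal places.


% yield = 100 * actual / theoretical
% yield = 100 * 27.46 / 60.25
% yield = 45.57676349 %, rounded to 4 dp:

45.5768 %


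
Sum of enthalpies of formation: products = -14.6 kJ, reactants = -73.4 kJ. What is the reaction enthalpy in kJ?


dH_rxn = sum(dH_f products) - sum(dH_f reactants)
dH_rxn = -14.6 - (-73.4)
dH_rxn = 58.8 kJ:

58.80 kJ


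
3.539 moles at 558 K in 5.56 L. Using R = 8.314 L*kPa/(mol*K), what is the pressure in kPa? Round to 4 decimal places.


PV = nRT, solve for P = nRT / V.
nRT = 3.539 * 8.314 * 558 = 16418.1713
P = 16418.1713 / 5.56
P = 2952.90850719 kPa, rounded to 4 dp:

2952.9085 kPa


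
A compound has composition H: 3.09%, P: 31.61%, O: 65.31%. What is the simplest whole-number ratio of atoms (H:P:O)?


Assume 100 g of compound, divide each mass% by atomic mass to get moles, then normalize by the smallest to get a raw atom ratio.
Moles per 100 g: H: 3.09/1.008 = 3.0655, P: 31.61/30.974 = 1.0205, O: 65.31/15.999 = 4.0821
Raw ratio (divide by min = 1.0205): H: 3.004, P: 1.0, O: 4.0
Multiply by 1 to clear fractions: H: 3.004 ~= 3, P: 1.0 ~= 1, O: 4.0 ~= 4
Reduce by GCD to get the simplest whole-number ratio:

3:1:4


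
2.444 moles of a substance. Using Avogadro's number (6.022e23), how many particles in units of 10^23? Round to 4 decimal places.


N = n * NA, then divide by 1e23 for the requested units.
N / 1e23 = n * 6.022
N / 1e23 = 2.444 * 6.022
N / 1e23 = 14.717768, rounded to 4 dp:

14.7178


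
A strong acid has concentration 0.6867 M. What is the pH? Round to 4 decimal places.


A strong acid dissociates completely, so [H+] equals the given concentration.
pH = -log10([H+]) = -log10(0.6867)
pH = 0.16323295, rounded to 4 dp:

0.1632


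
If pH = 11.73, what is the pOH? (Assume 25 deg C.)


At 25 deg C, pH + pOH = 14.
pOH = 14 - pH = 14 - 11.73
pOH = 2.27:

2.27


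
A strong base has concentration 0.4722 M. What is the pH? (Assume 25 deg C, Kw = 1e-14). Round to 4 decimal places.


A strong base dissociates completely, so [OH-] equals the given concentration.
pOH = -log10([OH-]) = -log10(0.4722) = 0.325874
pH = 14 - pOH = 14 - 0.325874
pH = 13.674126, rounded to 4 dp:

13.6741


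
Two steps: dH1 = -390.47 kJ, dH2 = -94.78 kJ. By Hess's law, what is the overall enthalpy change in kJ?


Hess's law: enthalpy is a state function, so add the step enthalpies.
dH_total = dH1 + dH2 = -390.47 + (-94.78)
dH_total = -485.25 kJ:

-485.25 kJ


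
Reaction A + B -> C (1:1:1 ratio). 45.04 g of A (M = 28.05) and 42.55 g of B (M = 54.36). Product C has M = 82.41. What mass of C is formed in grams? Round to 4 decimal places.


Find moles of each reactant; the smaller value is the limiting reagent in a 1:1:1 reaction, so moles_C equals moles of the limiter.
n_A = mass_A / M_A = 45.04 / 28.05 = 1.605704 mol
n_B = mass_B / M_B = 42.55 / 54.36 = 0.782745 mol
Limiting reagent: B (smaller), n_limiting = 0.782745 mol
mass_C = n_limiting * M_C = 0.782745 * 82.41
mass_C = 64.50601545 g, rounded to 4 dp:

64.5060 g


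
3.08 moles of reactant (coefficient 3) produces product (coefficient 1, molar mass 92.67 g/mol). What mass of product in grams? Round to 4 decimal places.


Use the coefficient ratio to convert reactant moles to product moles, then multiply by the product's molar mass.
moles_P = moles_R * (coeff_P / coeff_R) = 3.08 * (1/3) = 1.026667
mass_P = moles_P * M_P = 1.026667 * 92.67
mass_P = 95.14123089 g, rounded to 4 dp:

95.1412 g


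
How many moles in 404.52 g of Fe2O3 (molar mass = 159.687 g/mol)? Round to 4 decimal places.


n = mass / M
n = 404.52 / 159.687
n = 2.53320558 mol, rounded to 4 dp:

2.5332 mol


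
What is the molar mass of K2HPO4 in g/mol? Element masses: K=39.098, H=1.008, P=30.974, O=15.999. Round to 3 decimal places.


M = sum(count * atomic_mass) over atoms.
M = 2*39.098 + 1*1.008 + 1*30.974 + 4*15.999
M = 78.196 + 1.008 + 30.974 + 63.996
M = 174.174 g/mol, rounded to 3 dp:

174.174 g/mol


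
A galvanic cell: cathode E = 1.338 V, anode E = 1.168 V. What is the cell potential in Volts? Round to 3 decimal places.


Standard cell potential: E_cell = E_cathode - E_anode.
E_cell = 1.338 - (1.168)
E_cell = 0.17 V, rounded to 3 dp:

0.170 V


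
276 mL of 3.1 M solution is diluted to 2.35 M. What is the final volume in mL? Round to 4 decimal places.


Dilution: M1*V1 = M2*V2, solve for V2.
V2 = M1*V1 / M2
V2 = 3.1 * 276 / 2.35
V2 = 855.6 / 2.35
V2 = 364.08510638 mL, rounded to 4 dp:

364.0851 mL


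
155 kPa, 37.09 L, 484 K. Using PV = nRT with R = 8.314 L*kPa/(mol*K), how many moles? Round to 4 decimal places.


PV = nRT, solve for n = PV / (RT).
PV = 155 * 37.09 = 5748.95
RT = 8.314 * 484 = 4023.976
n = 5748.95 / 4023.976
n = 1.42867403 mol, rounded to 4 dp:

1.4287 mol


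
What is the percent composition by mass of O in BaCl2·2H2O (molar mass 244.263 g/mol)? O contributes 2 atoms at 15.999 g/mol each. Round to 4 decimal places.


pct = 100 * (n_elem * M_elem) / M_total
mass_contribution = 2 * 15.999 = 31.998 g/mol
pct = 100 * 31.998 / 244.263
pct = 13.09981454 %, rounded to 4 dp:

13.0998 %


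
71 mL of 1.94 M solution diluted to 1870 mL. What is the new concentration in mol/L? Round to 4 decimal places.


Dilution: M1*V1 = M2*V2, solve for M2.
M2 = M1*V1 / V2
M2 = 1.94 * 71 / 1870
M2 = 137.74 / 1870
M2 = 0.07365775 mol/L, rounded to 4 dp:

0.0737 mol/L


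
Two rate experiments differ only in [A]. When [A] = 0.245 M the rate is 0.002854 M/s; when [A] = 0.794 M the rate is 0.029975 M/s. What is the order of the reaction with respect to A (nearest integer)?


Rate is proportional to [A]^n, so rate2/rate1 = ([A]2/[A]1)^n. Take logs to solve for n.
rate2/rate1 = 0.029975 / 0.002854 = 10.5028
[A]2/[A]1 = 0.794 / 0.245 = 3.2408
n = ln(10.5028) / ln(3.2408) = 2.0
Nearest integer order:

2


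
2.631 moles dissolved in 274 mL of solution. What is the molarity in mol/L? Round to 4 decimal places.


Convert volume to liters: V_L = V_mL / 1000.
V_L = 274 / 1000 = 0.274 L
M = n / V_L = 2.631 / 0.274
M = 9.60218978 mol/L, rounded to 4 dp:

9.6022 mol/L


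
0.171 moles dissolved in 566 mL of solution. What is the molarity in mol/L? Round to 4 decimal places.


Convert volume to liters: V_L = V_mL / 1000.
V_L = 566 / 1000 = 0.566 L
M = n / V_L = 0.171 / 0.566
M = 0.30212014 mol/L, rounded to 4 dp:

0.3021 mol/L


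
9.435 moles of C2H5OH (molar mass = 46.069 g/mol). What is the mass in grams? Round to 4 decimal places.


mass = n * M
mass = 9.435 * 46.069
mass = 434.661015 g, rounded to 4 dp:

434.6610 g


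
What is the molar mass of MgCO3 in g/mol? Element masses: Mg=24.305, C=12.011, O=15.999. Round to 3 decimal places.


M = sum(count * atomic_mass) over atoms.
M = 1*24.305 + 1*12.011 + 3*15.999
M = 24.305 + 12.011 + 47.997
M = 84.313 g/mol, rounded to 3 dp:

84.313 g/mol


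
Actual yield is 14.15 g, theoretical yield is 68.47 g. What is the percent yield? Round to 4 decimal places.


% yield = 100 * actual / theoretical
% yield = 100 * 14.15 / 68.47
% yield = 20.6659851 %, rounded to 4 dp:

20.6660 %


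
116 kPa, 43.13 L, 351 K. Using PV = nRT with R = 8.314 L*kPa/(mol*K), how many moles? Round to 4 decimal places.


PV = nRT, solve for n = PV / (RT).
PV = 116 * 43.13 = 5003.08
RT = 8.314 * 351 = 2918.214
n = 5003.08 / 2918.214
n = 1.71443218 mol, rounded to 4 dp:

1.7144 mol


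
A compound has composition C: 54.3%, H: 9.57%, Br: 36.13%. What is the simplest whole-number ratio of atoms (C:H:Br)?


Assume 100 g of compound, divide each mass% by atomic mass to get moles, then normalize by the smallest to get a raw atom ratio.
Moles per 100 g: C: 54.3/12.011 = 4.5209, H: 9.57/1.008 = 9.494, Br: 36.13/79.904 = 0.4522
Raw ratio (divide by min = 0.4522): C: 9.998, H: 20.997, Br: 1.0
Multiply by 1 to clear fractions: C: 9.998 ~= 10, H: 20.997 ~= 21, Br: 1.0 ~= 1
Reduce by GCD to get the simplest whole-number ratio:

10:21:1


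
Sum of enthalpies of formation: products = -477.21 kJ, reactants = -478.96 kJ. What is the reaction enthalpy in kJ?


dH_rxn = sum(dH_f products) - sum(dH_f reactants)
dH_rxn = -477.21 - (-478.96)
dH_rxn = 1.75 kJ:

1.75 kJ


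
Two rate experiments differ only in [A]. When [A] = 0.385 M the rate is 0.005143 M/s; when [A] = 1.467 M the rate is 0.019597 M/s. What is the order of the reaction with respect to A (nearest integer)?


Rate is proportional to [A]^n, so rate2/rate1 = ([A]2/[A]1)^n. Take logs to solve for n.
rate2/rate1 = 0.019597 / 0.005143 = 3.8104
[A]2/[A]1 = 1.467 / 0.385 = 3.8104
n = ln(3.8104) / ln(3.8104) = 1.0
Nearest integer order:

1


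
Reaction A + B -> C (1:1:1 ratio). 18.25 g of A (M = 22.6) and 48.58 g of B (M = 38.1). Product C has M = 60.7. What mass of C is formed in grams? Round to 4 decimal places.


Find moles of each reactant; the smaller value is the limiting reagent in a 1:1:1 reaction, so moles_C equals moles of the limiter.
n_A = mass_A / M_A = 18.25 / 22.6 = 0.807522 mol
n_B = mass_B / M_B = 48.58 / 38.1 = 1.275066 mol
Limiting reagent: A (smaller), n_limiting = 0.807522 mol
mass_C = n_limiting * M_C = 0.807522 * 60.7
mass_C = 49.0165854 g, rounded to 4 dp:

49.0166 g


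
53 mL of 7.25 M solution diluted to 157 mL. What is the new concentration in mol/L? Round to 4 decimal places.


Dilution: M1*V1 = M2*V2, solve for M2.
M2 = M1*V1 / V2
M2 = 7.25 * 53 / 157
M2 = 384.25 / 157
M2 = 2.44745223 mol/L, rounded to 4 dp:

2.4475 mol/L


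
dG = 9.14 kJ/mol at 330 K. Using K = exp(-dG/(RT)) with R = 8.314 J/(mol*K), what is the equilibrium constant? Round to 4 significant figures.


dG is in kJ/mol; multiply by 1000 to match R in J/(mol*K).
RT = 8.314 * 330 = 2743.62 J/mol
exponent = -dG*1000 / (RT) = -(9.14*1000) / 2743.62 = -3.33136513
K = exp(-3.33136513)
K = 0.035744276, rounded to 4 significant figures:

0.03574


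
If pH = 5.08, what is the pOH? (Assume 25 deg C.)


At 25 deg C, pH + pOH = 14.
pOH = 14 - pH = 14 - 5.08
pOH = 8.92:

8.92


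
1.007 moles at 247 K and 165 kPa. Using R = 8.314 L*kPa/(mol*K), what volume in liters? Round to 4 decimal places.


PV = nRT, solve for V = nRT / P.
nRT = 1.007 * 8.314 * 247 = 2067.9329
V = 2067.9329 / 165
V = 12.53292667 L, rounded to 4 dp:

12.5329 L


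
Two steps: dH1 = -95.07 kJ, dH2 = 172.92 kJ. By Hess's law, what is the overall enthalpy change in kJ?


Hess's law: enthalpy is a state function, so add the step enthalpies.
dH_total = dH1 + dH2 = -95.07 + (172.92)
dH_total = 77.85 kJ:

77.85 kJ


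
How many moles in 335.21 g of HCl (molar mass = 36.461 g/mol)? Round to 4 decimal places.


n = mass / M
n = 335.21 / 36.461
n = 9.19365898 mol, rounded to 4 dp:

9.1937 mol


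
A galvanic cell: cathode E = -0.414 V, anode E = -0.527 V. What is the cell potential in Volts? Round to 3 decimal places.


Standard cell potential: E_cell = E_cathode - E_anode.
E_cell = -0.414 - (-0.527)
E_cell = 0.113 V, rounded to 3 dp:

0.113 V


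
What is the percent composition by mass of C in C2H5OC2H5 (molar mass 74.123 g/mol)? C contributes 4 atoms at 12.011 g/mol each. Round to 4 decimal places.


pct = 100 * (n_elem * M_elem) / M_total
mass_contribution = 4 * 12.011 = 48.044 g/mol
pct = 100 * 48.044 / 74.123
pct = 64.81658864 %, rounded to 4 dp:

64.8166 %


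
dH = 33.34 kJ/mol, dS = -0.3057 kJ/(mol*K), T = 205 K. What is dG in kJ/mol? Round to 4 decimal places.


Gibbs: dG = dH - T*dS (consistent units, dS already in kJ/(mol*K)).
T*dS = 205 * -0.3057 = -62.6685
dG = 33.34 - (-62.6685)
dG = 96.0085 kJ/mol, rounded to 4 dp:

96.0085 kJ/mol


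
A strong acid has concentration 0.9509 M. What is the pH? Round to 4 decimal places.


A strong acid dissociates completely, so [H+] equals the given concentration.
pH = -log10([H+]) = -log10(0.9509)
pH = 0.02186515, rounded to 4 dp:

0.0219
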